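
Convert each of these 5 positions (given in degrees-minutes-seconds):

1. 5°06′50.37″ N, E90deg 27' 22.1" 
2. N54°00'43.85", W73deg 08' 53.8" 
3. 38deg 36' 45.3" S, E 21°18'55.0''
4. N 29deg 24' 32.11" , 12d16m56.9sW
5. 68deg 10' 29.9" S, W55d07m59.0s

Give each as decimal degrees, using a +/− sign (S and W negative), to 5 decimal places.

Point 1:
  φ: 5° + 6/60 + 50.37/3600 = 5 + 0.100000 + 0.013992 = 5.113992
  N ⇒ keep positive
  Longitude: 90° + 27/60 + 22.1/3600 = 90 + 0.450000 + 0.006139 = 90.456139
  E ⇒ keep positive
Point 2:
  Latitude: 54° + 0/60 + 43.85/3600 = 54 + 0.000000 + 0.012181 = 54.012181
  N → positive
  Longitude: 73 + 8/60 + 53.8/3600 = 73.148278
  W ⇒ negate
Point 3:
  φ: 38 + 36/60 + 45.3/3600 = 38.612583
  S → negative
  λ: 18′ + 55″ = 18.91667′; 21 + 18.91667/60 = 21.315278
  E ⇒ keep positive
Point 4:
  Lat: 29 + 24/60 + 32.11/3600 = 29.408919
  N → positive
  λ: 12° + 16/60 + 56.9/3600 = 12 + 0.266667 + 0.015806 = 12.282472
  hemisphere W, so the sign is −
Point 5:
  Latitude: 10′ + 29.9″ = 10.49833′; 68 + 10.49833/60 = 68.174972
  hemisphere S, so the sign is −
  Lon: 55 + 7/60 + 59/3600 = 55.133056
  W → negative

1. 5.11399, 90.45614
2. 54.01218, -73.14828
3. -38.61258, 21.31528
4. 29.40892, -12.28247
5. -68.17497, -55.13306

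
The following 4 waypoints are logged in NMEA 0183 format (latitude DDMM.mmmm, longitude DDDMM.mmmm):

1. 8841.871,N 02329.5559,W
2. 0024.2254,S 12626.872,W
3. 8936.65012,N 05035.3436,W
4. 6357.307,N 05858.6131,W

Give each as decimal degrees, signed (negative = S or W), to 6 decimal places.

1. 88.697850, -23.492598
2. -0.403757, -126.447867
3. 89.610835, -50.589060
4. 63.955117, -58.976885

Point 1:
  Latitude: degrees = first 2 digits = 88, minutes = 41.871; 88 + 41.871/60 = 88.6978500
  N ⇒ keep positive
  Lon: split at 3 digits → 023° and 29.5559′; 23 + 29.5559/60 = 23.4925983
  hemisphere W, so the sign is −
Point 2:
  Lat: degrees = first 2 digits = 0, minutes = 24.2254; 0 + 24.2254/60 = 0.4037567
  hemisphere S, so the sign is −
  λ: split at 3 digits → 126° and 26.872′; 126 + 26.872/60 = 126.4478667
  W ⇒ negate
Point 3:
  Lat: degrees = first 2 digits = 89, minutes = 36.65012; 89 + 36.65012/60 = 89.6108353
  N ⇒ keep positive
  Longitude: degrees = first 3 digits = 50, minutes = 35.3436; 50 + 35.3436/60 = 50.5890600
  W ⇒ negate
Point 4:
  φ: degrees = first 2 digits = 63, minutes = 57.307; 63 + 57.307/60 = 63.9551167
  N → positive
  Longitude: split at 3 digits → 058° and 58.6131′; 58 + 58.6131/60 = 58.9768850
  hemisphere W, so the sign is −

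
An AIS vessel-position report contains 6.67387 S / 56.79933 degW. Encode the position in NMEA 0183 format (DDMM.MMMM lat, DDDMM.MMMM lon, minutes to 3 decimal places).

φ: 6° + 0.673870 × 60 = 6° 40.43220′
Lon: fractional part 0.799330 → 47.95980 minutes

0640.432,S / 05647.960,W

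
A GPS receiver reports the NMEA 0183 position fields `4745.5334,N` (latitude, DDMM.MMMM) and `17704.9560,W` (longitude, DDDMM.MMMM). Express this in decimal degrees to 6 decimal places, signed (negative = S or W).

47.758890, -177.082600

φ: degrees = first 2 digits = 47, minutes = 45.5334; 47 + 45.5334/60 = 47.7588900
N → positive
Lon: split at 3 digits → 177° and 4.956′; 177 + 4.956/60 = 177.0826000
W → negative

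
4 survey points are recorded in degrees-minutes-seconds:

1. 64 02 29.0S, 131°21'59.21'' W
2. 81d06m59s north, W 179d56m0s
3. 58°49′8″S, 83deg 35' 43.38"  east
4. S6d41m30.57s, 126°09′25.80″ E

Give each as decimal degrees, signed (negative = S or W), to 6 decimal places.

Point 1:
  Lat: 64 + 2/60 + 29/3600 = 64.0413889
  S → negative
  Longitude: 131° + 21/60 + 59.21/3600 = 131 + 0.350000 + 0.016447 = 131.3664472
  W → negative
Point 2:
  φ: 81 + 6/60 + 59/3600 = 81.1163889
  N ⇒ keep positive
  λ: 179° + 56/60 + 0/3600 = 179 + 0.933333 + 0.000000 = 179.9333333
  hemisphere W, so the sign is −
Point 3:
  Latitude: 49′ + 8″ = 49.13333′; 58 + 49.13333/60 = 58.8188889
  hemisphere S, so the sign is −
  Longitude: 35′ + 43.38″ = 35.72300′; 83 + 35.72300/60 = 83.5953833
  E ⇒ keep positive
Point 4:
  Latitude: 6 + 41/60 + 30.57/3600 = 6.6918250
  S → negative
  λ: 126° + 9/60 + 25.8/3600 = 126 + 0.150000 + 0.007167 = 126.1571667
  E ⇒ keep positive

1. -64.041389, -131.366447
2. 81.116389, -179.933333
3. -58.818889, 83.595383
4. -6.691825, 126.157167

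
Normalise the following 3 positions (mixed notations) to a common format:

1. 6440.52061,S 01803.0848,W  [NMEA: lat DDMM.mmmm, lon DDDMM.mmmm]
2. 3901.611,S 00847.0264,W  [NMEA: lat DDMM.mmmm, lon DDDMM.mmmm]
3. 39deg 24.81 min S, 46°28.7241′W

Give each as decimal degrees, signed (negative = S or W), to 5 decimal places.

1. -64.67534, -18.05141
2. -39.02685, -8.78377
3. -39.41350, -46.47874

Point 1:
  Lat: split at 2 digits → 64° and 40.52061′; 64 + 40.52061/60 = 64.675344
  hemisphere S, so the sign is −
  Longitude: degrees = first 3 digits = 18, minutes = 3.0848; 18 + 3.0848/60 = 18.051413
  W ⇒ negate
Point 2:
  φ: split at 2 digits → 39° and 1.611′; 39 + 1.611/60 = 39.026850
  S ⇒ negate
  λ: degrees = first 3 digits = 8, minutes = 47.0264; 8 + 47.0264/60 = 8.783773
  hemisphere W, so the sign is −
Point 3:
  φ: 39 + 24.81/60 = 39.413500
  S ⇒ negate
  Lon: 46 + 28.7241/60 = 46.478735
  W → negative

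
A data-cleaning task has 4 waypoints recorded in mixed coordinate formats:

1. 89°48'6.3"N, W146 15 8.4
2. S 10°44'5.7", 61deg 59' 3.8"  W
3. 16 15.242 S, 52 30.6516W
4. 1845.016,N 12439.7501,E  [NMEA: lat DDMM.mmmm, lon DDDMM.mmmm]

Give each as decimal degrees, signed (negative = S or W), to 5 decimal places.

Point 1:
  Latitude: 48′ + 6.3″ = 48.10500′; 89 + 48.10500/60 = 89.801750
  N ⇒ keep positive
  Longitude: 146 + 15/60 + 8.4/3600 = 146.252333
  hemisphere W, so the sign is −
Point 2:
  Latitude: 10° + 44/60 + 5.7/3600 = 10 + 0.733333 + 0.001583 = 10.734917
  hemisphere S, so the sign is −
  λ: 61 + 59/60 + 3.8/3600 = 61.984389
  hemisphere W, so the sign is −
Point 3:
  Lat: 15.242′ = 0.254033°; total 16.254033
  S ⇒ negate
  λ: 30.6516′ = 0.510860°; total 52.510860
  hemisphere W, so the sign is −
Point 4:
  Lat: split at 2 digits → 18° and 45.016′; 18 + 45.016/60 = 18.750267
  N ⇒ keep positive
  λ: split at 3 digits → 124° and 39.7501′; 124 + 39.7501/60 = 124.662502
  E → positive

1. 89.80175, -146.25233
2. -10.73492, -61.98439
3. -16.25403, -52.51086
4. 18.75027, 124.66250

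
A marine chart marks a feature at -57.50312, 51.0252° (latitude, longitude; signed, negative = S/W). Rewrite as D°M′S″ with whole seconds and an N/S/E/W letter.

Latitude is negative → S; |value| = 57.503120
φ: 0.503120 × 60 = 30.18720′ → 30′, remainder × 60 = 11.23″
Lon: whole degrees 51; 1.51200′ → 1′ and 30.72″

57°30′11″ S, 51°01′31″ E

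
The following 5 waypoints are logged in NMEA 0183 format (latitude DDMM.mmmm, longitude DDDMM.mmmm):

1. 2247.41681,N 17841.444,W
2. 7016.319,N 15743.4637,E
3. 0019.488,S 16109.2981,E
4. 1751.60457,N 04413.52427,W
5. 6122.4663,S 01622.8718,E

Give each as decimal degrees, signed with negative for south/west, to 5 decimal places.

Point 1:
  Latitude: split at 2 digits → 22° and 47.41681′; 22 + 47.41681/60 = 22.790280
  N → positive
  λ: degrees = first 3 digits = 178, minutes = 41.444; 178 + 41.444/60 = 178.690733
  W → negative
Point 2:
  Latitude: degrees = first 2 digits = 70, minutes = 16.319; 70 + 16.319/60 = 70.271983
  N ⇒ keep positive
  Lon: split at 3 digits → 157° and 43.4637′; 157 + 43.4637/60 = 157.724395
  E ⇒ keep positive
Point 3:
  Latitude: degrees = first 2 digits = 0, minutes = 19.488; 0 + 19.488/60 = 0.324800
  hemisphere S, so the sign is −
  Lon: split at 3 digits → 161° and 9.2981′; 161 + 9.2981/60 = 161.154968
  E → positive
Point 4:
  Lat: degrees = first 2 digits = 17, minutes = 51.60457; 17 + 51.60457/60 = 17.860076
  N ⇒ keep positive
  λ: degrees = first 3 digits = 44, minutes = 13.52427; 44 + 13.52427/60 = 44.225405
  W ⇒ negate
Point 5:
  φ: degrees = first 2 digits = 61, minutes = 22.4663; 61 + 22.4663/60 = 61.374438
  S ⇒ negate
  λ: degrees = first 3 digits = 16, minutes = 22.8718; 16 + 22.8718/60 = 16.381197
  E → positive

1. 22.79028, -178.69073
2. 70.27198, 157.72440
3. -0.32480, 161.15497
4. 17.86008, -44.22540
5. -61.37444, 16.38120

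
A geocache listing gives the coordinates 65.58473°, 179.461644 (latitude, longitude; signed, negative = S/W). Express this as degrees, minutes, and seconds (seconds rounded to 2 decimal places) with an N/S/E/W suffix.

φ: 0.584730° → 35.08380′; 0.08380 × 60 = 5.0280″
λ: 0.461644° → 27.69864′; 0.69864 × 60 = 41.9184″

65°35′5.03″ N, 179°27′41.92″ E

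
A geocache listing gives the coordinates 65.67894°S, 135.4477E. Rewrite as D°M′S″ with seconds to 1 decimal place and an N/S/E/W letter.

65°40′44.2″ S, 135°26′51.7″ E

Lat: whole degrees 65; 40.73640′ → 40′ and 44.184″
Longitude: 0.447700 × 60 = 26.86200′ → 26′, remainder × 60 = 51.720″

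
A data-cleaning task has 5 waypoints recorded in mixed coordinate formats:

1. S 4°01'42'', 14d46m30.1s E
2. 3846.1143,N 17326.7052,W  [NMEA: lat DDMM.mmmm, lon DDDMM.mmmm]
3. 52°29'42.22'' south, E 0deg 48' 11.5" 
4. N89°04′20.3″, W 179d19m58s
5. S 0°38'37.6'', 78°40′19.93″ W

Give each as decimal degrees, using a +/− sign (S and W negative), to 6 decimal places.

Point 1:
  φ: 4° + 1/60 + 42/3600 = 4 + 0.016667 + 0.011667 = 4.0283333
  S → negative
  Lon: 46′ + 30.1″ = 46.50167′; 14 + 46.50167/60 = 14.7750278
  E → positive
Point 2:
  Lat: degrees = first 2 digits = 38, minutes = 46.1143; 38 + 46.1143/60 = 38.7685717
  N → positive
  Lon: split at 3 digits → 173° and 26.7052′; 173 + 26.7052/60 = 173.4450867
  W ⇒ negate
Point 3:
  φ: 52° + 29/60 + 42.22/3600 = 52 + 0.483333 + 0.011728 = 52.4950611
  S → negative
  Longitude: 0° + 48/60 + 11.5/3600 = 0 + 0.800000 + 0.003194 = 0.8031944
  E ⇒ keep positive
Point 4:
  φ: 89 + 4/60 + 20.3/3600 = 89.0723056
  N → positive
  λ: 179 + 19/60 + 58/3600 = 179.3327778
  W → negative
Point 5:
  φ: 0 + 38/60 + 37.6/3600 = 0.6437778
  S ⇒ negate
  Lon: 40′ + 19.93″ = 40.33217′; 78 + 40.33217/60 = 78.6722028
  hemisphere W, so the sign is −

1. -4.028333, 14.775028
2. 38.768572, -173.445087
3. -52.495061, 0.803194
4. 89.072306, -179.332778
5. -0.643778, -78.672203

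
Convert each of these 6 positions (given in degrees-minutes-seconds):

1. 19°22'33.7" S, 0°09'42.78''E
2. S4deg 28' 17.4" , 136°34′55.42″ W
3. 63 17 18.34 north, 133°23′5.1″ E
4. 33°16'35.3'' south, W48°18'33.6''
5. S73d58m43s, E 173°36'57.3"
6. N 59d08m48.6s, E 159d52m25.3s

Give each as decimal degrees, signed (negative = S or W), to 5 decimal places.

Point 1:
  Lat: 19° + 22/60 + 33.7/3600 = 19 + 0.366667 + 0.009361 = 19.376028
  S ⇒ negate
  Lon: 9′ + 42.78″ = 9.71300′; 0 + 9.71300/60 = 0.161883
  E → positive
Point 2:
  Lat: 4 + 28/60 + 17.4/3600 = 4.471500
  S ⇒ negate
  Lon: 136 + 34/60 + 55.42/3600 = 136.582061
  W ⇒ negate
Point 3:
  Lat: 63° + 17/60 + 18.34/3600 = 63 + 0.283333 + 0.005094 = 63.288428
  N → positive
  λ: 133 + 23/60 + 5.1/3600 = 133.384750
  E → positive
Point 4:
  φ: 16′ + 35.3″ = 16.58833′; 33 + 16.58833/60 = 33.276472
  hemisphere S, so the sign is −
  λ: 48° + 18/60 + 33.6/3600 = 48 + 0.300000 + 0.009333 = 48.309333
  hemisphere W, so the sign is −
Point 5:
  Latitude: 73 + 58/60 + 43/3600 = 73.978611
  hemisphere S, so the sign is −
  Longitude: 36′ + 57.3″ = 36.95500′; 173 + 36.95500/60 = 173.615917
  E → positive
Point 6:
  φ: 59° + 8/60 + 48.6/3600 = 59 + 0.133333 + 0.013500 = 59.146833
  N → positive
  λ: 52′ + 25.3″ = 52.42167′; 159 + 52.42167/60 = 159.873694
  E → positive

1. -19.37603, 0.16188
2. -4.47150, -136.58206
3. 63.28843, 133.38475
4. -33.27647, -48.30933
5. -73.97861, 173.61592
6. 59.14683, 159.87369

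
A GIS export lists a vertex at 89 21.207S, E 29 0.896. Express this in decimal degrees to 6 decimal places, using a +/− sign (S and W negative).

Lat: 21.207′ = 0.353450°; total 89.3534500
S ⇒ negate
λ: 0.896′ = 0.014933°; total 29.0149333
E → positive

-89.353450, 29.014933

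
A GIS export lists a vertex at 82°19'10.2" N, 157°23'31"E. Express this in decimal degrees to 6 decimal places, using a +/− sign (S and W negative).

Lat: 19′ + 10.2″ = 19.17000′; 82 + 19.17000/60 = 82.3195000
N ⇒ keep positive
Longitude: 23′ + 31″ = 23.51667′; 157 + 23.51667/60 = 157.3919444
E → positive

82.319500, 157.391944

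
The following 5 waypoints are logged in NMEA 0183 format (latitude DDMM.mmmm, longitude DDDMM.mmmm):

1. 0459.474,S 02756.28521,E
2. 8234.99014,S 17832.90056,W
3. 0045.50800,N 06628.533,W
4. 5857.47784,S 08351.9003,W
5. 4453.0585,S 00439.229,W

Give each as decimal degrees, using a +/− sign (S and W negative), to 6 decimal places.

1. -4.991233, 27.938087
2. -82.583169, -178.548343
3. 0.758467, -66.475550
4. -58.957964, -83.865005
5. -44.884308, -4.653817

Point 1:
  Latitude: split at 2 digits → 04° and 59.474′; 4 + 59.474/60 = 4.9912333
  S ⇒ negate
  λ: split at 3 digits → 027° and 56.28521′; 27 + 56.28521/60 = 27.9380868
  E → positive
Point 2:
  Latitude: degrees = first 2 digits = 82, minutes = 34.99014; 82 + 34.99014/60 = 82.5831690
  S → negative
  Longitude: degrees = first 3 digits = 178, minutes = 32.90056; 178 + 32.90056/60 = 178.5483427
  W ⇒ negate
Point 3:
  φ: split at 2 digits → 00° and 45.508′; 0 + 45.508/60 = 0.7584667
  N ⇒ keep positive
  λ: degrees = first 3 digits = 66, minutes = 28.533; 66 + 28.533/60 = 66.4755500
  hemisphere W, so the sign is −
Point 4:
  Lat: split at 2 digits → 58° and 57.47784′; 58 + 57.47784/60 = 58.9579640
  S → negative
  Longitude: split at 3 digits → 083° and 51.9003′; 83 + 51.9003/60 = 83.8650050
  hemisphere W, so the sign is −
Point 5:
  Latitude: degrees = first 2 digits = 44, minutes = 53.0585; 44 + 53.0585/60 = 44.8843083
  S ⇒ negate
  λ: split at 3 digits → 004° and 39.229′; 4 + 39.229/60 = 4.6538167
  W ⇒ negate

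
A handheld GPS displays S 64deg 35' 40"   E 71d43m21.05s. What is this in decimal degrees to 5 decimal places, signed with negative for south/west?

Lat: 35′ + 40″ = 35.66667′; 64 + 35.66667/60 = 64.594444
S → negative
Lon: 71° + 43/60 + 21.05/3600 = 71 + 0.716667 + 0.005847 = 71.722514
E ⇒ keep positive

-64.59444, 71.72251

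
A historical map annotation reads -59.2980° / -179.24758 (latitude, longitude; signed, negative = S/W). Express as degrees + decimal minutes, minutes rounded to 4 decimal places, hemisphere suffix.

Latitude is negative → S; |value| = 59.298000
φ: 59° + 0.298000 × 60 = 59° 17.880000′
Longitude is negative → W; |value| = 179.247580
λ: fractional part 0.247580 → 14.854800 minutes

59° 17.8800′ S, 179° 14.8548′ W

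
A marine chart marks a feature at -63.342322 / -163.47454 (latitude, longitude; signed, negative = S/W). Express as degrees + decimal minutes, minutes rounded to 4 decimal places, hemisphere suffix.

63° 20.5393′ S, 163° 28.4724′ W

Latitude is negative → S; |value| = 63.342322
φ: fractional part 0.342322 → 20.539320 minutes
Longitude is negative → W; |value| = 163.474540
λ: minutes = (163.474540 − 163) × 60 = 28.472400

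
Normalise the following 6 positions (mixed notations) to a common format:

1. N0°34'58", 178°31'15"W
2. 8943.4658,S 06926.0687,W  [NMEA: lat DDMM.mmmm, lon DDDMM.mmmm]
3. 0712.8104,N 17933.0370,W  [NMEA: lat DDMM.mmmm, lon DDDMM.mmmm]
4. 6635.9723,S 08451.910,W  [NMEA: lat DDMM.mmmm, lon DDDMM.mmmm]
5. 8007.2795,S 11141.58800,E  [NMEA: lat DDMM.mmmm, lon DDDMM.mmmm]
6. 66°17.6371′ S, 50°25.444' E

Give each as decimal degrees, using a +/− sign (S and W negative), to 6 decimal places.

1. 0.582778, -178.520833
2. -89.724430, -69.434478
3. 7.213507, -179.550617
4. -66.599538, -84.865167
5. -80.121325, 111.693133
6. -66.293952, 50.424067

Point 1:
  Latitude: 0 + 34/60 + 58/3600 = 0.5827778
  N ⇒ keep positive
  λ: 178 + 31/60 + 15/3600 = 178.5208333
  hemisphere W, so the sign is −
Point 2:
  φ: split at 2 digits → 89° and 43.4658′; 89 + 43.4658/60 = 89.7244300
  S → negative
  λ: degrees = first 3 digits = 69, minutes = 26.0687; 69 + 26.0687/60 = 69.4344783
  hemisphere W, so the sign is −
Point 3:
  φ: degrees = first 2 digits = 7, minutes = 12.8104; 7 + 12.8104/60 = 7.2135067
  N ⇒ keep positive
  λ: split at 3 digits → 179° and 33.037′; 179 + 33.037/60 = 179.5506167
  W → negative
Point 4:
  φ: degrees = first 2 digits = 66, minutes = 35.9723; 66 + 35.9723/60 = 66.5995383
  hemisphere S, so the sign is −
  Longitude: degrees = first 3 digits = 84, minutes = 51.91; 84 + 51.91/60 = 84.8651667
  hemisphere W, so the sign is −
Point 5:
  Lat: split at 2 digits → 80° and 7.2795′; 80 + 7.2795/60 = 80.1213250
  S ⇒ negate
  Lon: degrees = first 3 digits = 111, minutes = 41.588; 111 + 41.588/60 = 111.6931333
  E → positive
Point 6:
  Latitude: 66 + 17.6371/60 = 66.2939517
  S → negative
  Longitude: 25.444′ = 0.424067°; total 50.4240667
  E → positive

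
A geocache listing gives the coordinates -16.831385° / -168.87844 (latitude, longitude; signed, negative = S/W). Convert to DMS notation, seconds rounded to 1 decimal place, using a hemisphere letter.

16°49′53.0″ S, 168°52′42.4″ W

Latitude is negative → S; |value| = 16.831385
Lat: 0.831385 × 60 = 49.88310′ → 49′, remainder × 60 = 52.986″
Longitude is negative → W; |value| = 168.878440
Lon: whole degrees 168; 52.70640′ → 52′ and 42.384″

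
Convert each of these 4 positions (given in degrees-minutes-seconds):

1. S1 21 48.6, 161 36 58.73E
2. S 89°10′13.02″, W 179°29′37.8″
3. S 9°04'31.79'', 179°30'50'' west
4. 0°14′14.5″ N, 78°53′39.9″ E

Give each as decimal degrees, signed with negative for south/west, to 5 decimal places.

Point 1:
  φ: 1 + 21/60 + 48.6/3600 = 1.363500
  hemisphere S, so the sign is −
  λ: 161° + 36/60 + 58.73/3600 = 161 + 0.600000 + 0.016314 = 161.616314
  E ⇒ keep positive
Point 2:
  Latitude: 10′ + 13.02″ = 10.21700′; 89 + 10.21700/60 = 89.170283
  S ⇒ negate
  λ: 179 + 29/60 + 37.8/3600 = 179.493833
  W → negative
Point 3:
  Latitude: 9° + 4/60 + 31.79/3600 = 9 + 0.066667 + 0.008831 = 9.075497
  S → negative
  Lon: 179° + 30/60 + 50/3600 = 179 + 0.500000 + 0.013889 = 179.513889
  hemisphere W, so the sign is −
Point 4:
  φ: 0 + 14/60 + 14.5/3600 = 0.237361
  N → positive
  Lon: 53′ + 39.9″ = 53.66500′; 78 + 53.66500/60 = 78.894417
  E ⇒ keep positive

1. -1.36350, 161.61631
2. -89.17028, -179.49383
3. -9.07550, -179.51389
4. 0.23736, 78.89442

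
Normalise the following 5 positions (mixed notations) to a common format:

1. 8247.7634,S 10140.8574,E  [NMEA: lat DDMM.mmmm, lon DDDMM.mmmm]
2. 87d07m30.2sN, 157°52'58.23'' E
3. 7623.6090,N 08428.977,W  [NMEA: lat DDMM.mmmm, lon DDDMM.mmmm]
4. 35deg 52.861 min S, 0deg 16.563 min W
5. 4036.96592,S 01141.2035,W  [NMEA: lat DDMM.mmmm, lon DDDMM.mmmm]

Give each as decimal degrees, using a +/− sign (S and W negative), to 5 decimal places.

Point 1:
  Lat: degrees = first 2 digits = 82, minutes = 47.7634; 82 + 47.7634/60 = 82.796057
  S ⇒ negate
  Longitude: split at 3 digits → 101° and 40.8574′; 101 + 40.8574/60 = 101.680957
  E ⇒ keep positive
Point 2:
  φ: 7′ + 30.2″ = 7.50333′; 87 + 7.50333/60 = 87.125056
  N → positive
  Longitude: 52′ + 58.23″ = 52.97050′; 157 + 52.97050/60 = 157.882842
  E → positive
Point 3:
  Latitude: split at 2 digits → 76° and 23.609′; 76 + 23.609/60 = 76.393483
  N → positive
  λ: degrees = first 3 digits = 84, minutes = 28.977; 84 + 28.977/60 = 84.482950
  hemisphere W, so the sign is −
Point 4:
  Latitude: 35 + 52.861/60 = 35.881017
  hemisphere S, so the sign is −
  λ: 0 + 16.563/60 = 0.276050
  hemisphere W, so the sign is −
Point 5:
  Latitude: split at 2 digits → 40° and 36.96592′; 40 + 36.96592/60 = 40.616099
  hemisphere S, so the sign is −
  Longitude: degrees = first 3 digits = 11, minutes = 41.2035; 11 + 41.2035/60 = 11.686725
  W ⇒ negate

1. -82.79606, 101.68096
2. 87.12506, 157.88284
3. 76.39348, -84.48295
4. -35.88102, -0.27605
5. -40.61610, -11.68673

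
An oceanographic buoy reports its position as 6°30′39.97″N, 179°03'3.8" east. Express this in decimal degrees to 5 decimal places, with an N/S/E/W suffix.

6.51110° N, 179.05106° E

Lat: 6 + 30/60 + 39.97/3600 = 6.511103
λ: 179° + 3/60 + 3.8/3600 = 179 + 0.050000 + 0.001056 = 179.051056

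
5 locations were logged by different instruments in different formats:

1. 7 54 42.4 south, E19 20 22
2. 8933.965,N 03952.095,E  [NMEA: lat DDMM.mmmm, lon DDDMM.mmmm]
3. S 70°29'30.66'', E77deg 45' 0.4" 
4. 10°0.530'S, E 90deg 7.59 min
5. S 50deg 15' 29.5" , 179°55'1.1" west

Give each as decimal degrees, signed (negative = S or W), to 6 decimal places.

1. -7.911778, 19.339444
2. 89.566083, 39.868250
3. -70.491850, 77.750111
4. -10.008833, 90.126500
5. -50.258194, -179.916972

Point 1:
  Lat: 7 + 54/60 + 42.4/3600 = 7.9117778
  S ⇒ negate
  λ: 19° + 20/60 + 22/3600 = 19 + 0.333333 + 0.006111 = 19.3394444
  E ⇒ keep positive
Point 2:
  Lat: degrees = first 2 digits = 89, minutes = 33.965; 89 + 33.965/60 = 89.5660833
  N ⇒ keep positive
  Lon: degrees = first 3 digits = 39, minutes = 52.095; 39 + 52.095/60 = 39.8682500
  E ⇒ keep positive
Point 3:
  φ: 70 + 29/60 + 30.66/3600 = 70.4918500
  S ⇒ negate
  Lon: 45′ + 0.4″ = 45.00667′; 77 + 45.00667/60 = 77.7501111
  E ⇒ keep positive
Point 4:
  φ: 10 + 0.53/60 = 10.0088333
  S → negative
  Lon: 7.59′ = 0.126500°; total 90.1265000
  E → positive
Point 5:
  Lat: 15′ + 29.5″ = 15.49167′; 50 + 15.49167/60 = 50.2581944
  hemisphere S, so the sign is −
  λ: 179 + 55/60 + 1.1/3600 = 179.9169722
  W → negative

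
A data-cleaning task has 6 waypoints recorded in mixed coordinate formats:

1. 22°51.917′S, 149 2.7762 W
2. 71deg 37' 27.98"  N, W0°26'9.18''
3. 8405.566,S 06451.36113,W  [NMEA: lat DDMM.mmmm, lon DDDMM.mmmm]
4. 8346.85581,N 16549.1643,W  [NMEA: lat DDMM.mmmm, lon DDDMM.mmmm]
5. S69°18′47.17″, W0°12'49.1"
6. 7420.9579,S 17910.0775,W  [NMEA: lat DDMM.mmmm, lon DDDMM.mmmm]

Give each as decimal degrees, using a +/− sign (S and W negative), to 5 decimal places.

Point 1:
  φ: 51.917′ = 0.865283°; total 22.865283
  hemisphere S, so the sign is −
  Lon: 2.7762′ = 0.046270°; total 149.046270
  W → negative
Point 2:
  Lat: 71 + 37/60 + 27.98/3600 = 71.624439
  N → positive
  Longitude: 26′ + 9.18″ = 26.15300′; 0 + 26.15300/60 = 0.435883
  W → negative
Point 3:
  Latitude: split at 2 digits → 84° and 5.566′; 84 + 5.566/60 = 84.092767
  S ⇒ negate
  Lon: degrees = first 3 digits = 64, minutes = 51.36113; 64 + 51.36113/60 = 64.856019
  hemisphere W, so the sign is −
Point 4:
  Latitude: split at 2 digits → 83° and 46.85581′; 83 + 46.85581/60 = 83.780930
  N ⇒ keep positive
  Longitude: degrees = first 3 digits = 165, minutes = 49.1643; 165 + 49.1643/60 = 165.819405
  W → negative
Point 5:
  Latitude: 69° + 18/60 + 47.17/3600 = 69 + 0.300000 + 0.013103 = 69.313103
  S ⇒ negate
  λ: 0° + 12/60 + 49.1/3600 = 0 + 0.200000 + 0.013639 = 0.213639
  W → negative
Point 6:
  Latitude: split at 2 digits → 74° and 20.9579′; 74 + 20.9579/60 = 74.349298
  S → negative
  λ: degrees = first 3 digits = 179, minutes = 10.0775; 179 + 10.0775/60 = 179.167958
  hemisphere W, so the sign is −

1. -22.86528, -149.04627
2. 71.62444, -0.43588
3. -84.09277, -64.85602
4. 83.78093, -165.81941
5. -69.31310, -0.21364
6. -74.34930, -179.16796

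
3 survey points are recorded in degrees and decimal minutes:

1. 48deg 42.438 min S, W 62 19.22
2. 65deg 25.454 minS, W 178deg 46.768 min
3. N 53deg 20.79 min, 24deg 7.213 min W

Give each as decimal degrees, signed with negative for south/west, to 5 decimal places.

1. -48.70730, -62.32033
2. -65.42423, -178.77947
3. 53.34650, -24.12022

Point 1:
  φ: 42.438′ = 0.707300°; total 48.707300
  S → negative
  Longitude: 62 + 19.22/60 = 62.320333
  hemisphere W, so the sign is −
Point 2:
  Latitude: 25.454′ = 0.424233°; total 65.424233
  S ⇒ negate
  λ: 46.768′ = 0.779467°; total 178.779467
  hemisphere W, so the sign is −
Point 3:
  φ: 53 + 20.79/60 = 53.346500
  N → positive
  Lon: 24 + 7.213/60 = 24.120217
  W ⇒ negate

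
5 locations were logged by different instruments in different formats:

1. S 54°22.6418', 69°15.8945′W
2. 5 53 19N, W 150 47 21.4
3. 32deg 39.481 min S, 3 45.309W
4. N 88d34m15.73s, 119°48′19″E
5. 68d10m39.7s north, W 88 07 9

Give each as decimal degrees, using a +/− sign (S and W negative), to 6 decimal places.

1. -54.377363, -69.264908
2. 5.888611, -150.789278
3. -32.658017, -3.755150
4. 88.571036, 119.805278
5. 68.177694, -88.119167

Point 1:
  Lat: 54 + 22.6418/60 = 54.3773633
  S → negative
  Longitude: 69 + 15.8945/60 = 69.2649083
  W ⇒ negate
Point 2:
  Latitude: 53′ + 19″ = 53.31667′; 5 + 53.31667/60 = 5.8886111
  N ⇒ keep positive
  λ: 150 + 47/60 + 21.4/3600 = 150.7892778
  W → negative
Point 3:
  Lat: 39.481′ = 0.658017°; total 32.6580167
  S → negative
  Longitude: 45.309′ = 0.755150°; total 3.7551500
  hemisphere W, so the sign is −
Point 4:
  Latitude: 88° + 34/60 + 15.73/3600 = 88 + 0.566667 + 0.004369 = 88.5710361
  N ⇒ keep positive
  Lon: 48′ + 19″ = 48.31667′; 119 + 48.31667/60 = 119.8052778
  E → positive
Point 5:
  φ: 68° + 10/60 + 39.7/3600 = 68 + 0.166667 + 0.011028 = 68.1776944
  N ⇒ keep positive
  λ: 88 + 7/60 + 9/3600 = 88.1191667
  W ⇒ negate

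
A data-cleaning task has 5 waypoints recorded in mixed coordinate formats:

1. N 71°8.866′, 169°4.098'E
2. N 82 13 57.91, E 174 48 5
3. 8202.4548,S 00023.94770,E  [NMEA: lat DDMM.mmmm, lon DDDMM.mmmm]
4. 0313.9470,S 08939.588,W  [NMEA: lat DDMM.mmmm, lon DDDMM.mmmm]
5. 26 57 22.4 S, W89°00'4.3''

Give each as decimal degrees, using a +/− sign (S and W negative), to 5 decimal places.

Point 1:
  φ: 71 + 8.866/60 = 71.147767
  N ⇒ keep positive
  Longitude: 4.098′ = 0.068300°; total 169.068300
  E → positive
Point 2:
  Latitude: 82 + 13/60 + 57.91/3600 = 82.232753
  N → positive
  Longitude: 174° + 48/60 + 5/3600 = 174 + 0.800000 + 0.001389 = 174.801389
  E ⇒ keep positive
Point 3:
  Lat: split at 2 digits → 82° and 2.4548′; 82 + 2.4548/60 = 82.040913
  hemisphere S, so the sign is −
  Longitude: degrees = first 3 digits = 0, minutes = 23.9477; 0 + 23.9477/60 = 0.399128
  E → positive
Point 4:
  φ: degrees = first 2 digits = 3, minutes = 13.947; 3 + 13.947/60 = 3.232450
  S ⇒ negate
  λ: degrees = first 3 digits = 89, minutes = 39.588; 89 + 39.588/60 = 89.659800
  W → negative
Point 5:
  φ: 26 + 57/60 + 22.4/3600 = 26.956222
  hemisphere S, so the sign is −
  Lon: 0′ + 4.3″ = 0.07167′; 89 + 0.07167/60 = 89.001194
  W → negative

1. 71.14777, 169.06830
2. 82.23275, 174.80139
3. -82.04091, 0.39913
4. -3.23245, -89.65980
5. -26.95622, -89.00119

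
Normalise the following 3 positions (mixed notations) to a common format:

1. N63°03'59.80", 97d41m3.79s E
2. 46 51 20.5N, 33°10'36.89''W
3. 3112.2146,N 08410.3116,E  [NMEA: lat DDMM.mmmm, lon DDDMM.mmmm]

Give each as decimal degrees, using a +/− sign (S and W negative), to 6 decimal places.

Point 1:
  Lat: 3′ + 59.8″ = 3.99667′; 63 + 3.99667/60 = 63.0666111
  N → positive
  λ: 41′ + 3.79″ = 41.06317′; 97 + 41.06317/60 = 97.6843861
  E → positive
Point 2:
  Latitude: 46° + 51/60 + 20.5/3600 = 46 + 0.850000 + 0.005694 = 46.8556944
  N ⇒ keep positive
  Lon: 33 + 10/60 + 36.89/3600 = 33.1769139
  W ⇒ negate
Point 3:
  Lat: degrees = first 2 digits = 31, minutes = 12.2146; 31 + 12.2146/60 = 31.2035767
  N ⇒ keep positive
  Longitude: split at 3 digits → 084° and 10.3116′; 84 + 10.3116/60 = 84.1718600
  E ⇒ keep positive

1. 63.066611, 97.684386
2. 46.855694, -33.176914
3. 31.203577, 84.171860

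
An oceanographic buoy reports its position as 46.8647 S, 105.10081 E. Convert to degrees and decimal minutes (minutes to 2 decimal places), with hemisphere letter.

46° 51.88′ S, 105° 6.05′ E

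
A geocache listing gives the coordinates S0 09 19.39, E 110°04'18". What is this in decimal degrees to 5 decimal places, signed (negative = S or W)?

-0.15539, 110.07167

Latitude: 0 + 9/60 + 19.39/3600 = 0.155386
S ⇒ negate
Longitude: 110 + 4/60 + 18/3600 = 110.071667
E → positive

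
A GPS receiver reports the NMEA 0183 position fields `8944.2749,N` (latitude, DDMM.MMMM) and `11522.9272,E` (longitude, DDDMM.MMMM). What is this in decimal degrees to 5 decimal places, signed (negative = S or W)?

89.73792, 115.38212

Lat: split at 2 digits → 89° and 44.2749′; 89 + 44.2749/60 = 89.737915
N ⇒ keep positive
Longitude: split at 3 digits → 115° and 22.9272′; 115 + 22.9272/60 = 115.382120
E → positive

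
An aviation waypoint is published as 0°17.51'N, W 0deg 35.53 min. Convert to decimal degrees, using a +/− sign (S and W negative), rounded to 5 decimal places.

0.29183, -0.59217

φ: 17.51′ = 0.291833°; total 0.291833
N → positive
Lon: 0 + 35.53/60 = 0.592167
W → negative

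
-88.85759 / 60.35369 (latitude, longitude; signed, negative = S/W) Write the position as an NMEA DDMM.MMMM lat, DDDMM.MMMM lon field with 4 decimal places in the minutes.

8851.4554,S / 06021.2214,E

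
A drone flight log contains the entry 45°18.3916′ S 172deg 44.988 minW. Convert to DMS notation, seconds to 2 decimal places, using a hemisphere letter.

Lat: 18.39160′ → 18′ and 0.39160 × 60 = 23.4960″
λ: 44.98800′ → 44′ and 0.98800 × 60 = 59.2800″

45°18′23.50″ S, 172°44′59.28″ W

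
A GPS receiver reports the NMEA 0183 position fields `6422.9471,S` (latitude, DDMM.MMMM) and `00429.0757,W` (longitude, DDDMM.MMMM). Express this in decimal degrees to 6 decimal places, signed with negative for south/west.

-64.382452, -4.484595

Lat: degrees = first 2 digits = 64, minutes = 22.9471; 64 + 22.9471/60 = 64.3824517
S → negative
Lon: degrees = first 3 digits = 4, minutes = 29.0757; 4 + 29.0757/60 = 4.4845950
hemisphere W, so the sign is −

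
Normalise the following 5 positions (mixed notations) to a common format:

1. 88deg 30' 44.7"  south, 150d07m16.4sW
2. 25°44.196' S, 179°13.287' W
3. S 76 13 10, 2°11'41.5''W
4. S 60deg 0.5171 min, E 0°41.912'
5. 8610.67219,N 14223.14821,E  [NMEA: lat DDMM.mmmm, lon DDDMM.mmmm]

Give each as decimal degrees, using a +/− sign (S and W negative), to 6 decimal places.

1. -88.512417, -150.121222
2. -25.736600, -179.221450
3. -76.219444, -2.194861
4. -60.008618, 0.698533
5. 86.177870, 142.385804

Point 1:
  Latitude: 88 + 30/60 + 44.7/3600 = 88.5124167
  S → negative
  Longitude: 150 + 7/60 + 16.4/3600 = 150.1212222
  W ⇒ negate
Point 2:
  Latitude: 44.196′ = 0.736600°; total 25.7366000
  S → negative
  Longitude: 179 + 13.287/60 = 179.2214500
  W ⇒ negate
Point 3:
  φ: 76 + 13/60 + 10/3600 = 76.2194444
  hemisphere S, so the sign is −
  Longitude: 2° + 11/60 + 41.5/3600 = 2 + 0.183333 + 0.011528 = 2.1948611
  W → negative
Point 4:
  Latitude: 0.5171′ = 0.008618°; total 60.0086183
  S → negative
  Lon: 41.912′ = 0.698533°; total 0.6985333
  E → positive
Point 5:
  φ: degrees = first 2 digits = 86, minutes = 10.67219; 86 + 10.67219/60 = 86.1778698
  N ⇒ keep positive
  Longitude: split at 3 digits → 142° and 23.14821′; 142 + 23.14821/60 = 142.3858035
  E ⇒ keep positive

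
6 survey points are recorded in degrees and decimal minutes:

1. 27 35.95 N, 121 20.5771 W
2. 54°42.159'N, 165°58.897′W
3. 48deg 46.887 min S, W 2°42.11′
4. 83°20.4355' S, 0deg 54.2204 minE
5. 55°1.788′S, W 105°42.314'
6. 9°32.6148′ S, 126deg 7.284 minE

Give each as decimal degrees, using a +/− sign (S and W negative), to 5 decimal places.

1. 27.59917, -121.34295
2. 54.70265, -165.98162
3. -48.78145, -2.70183
4. -83.34059, 0.90367
5. -55.02980, -105.70523
6. -9.54358, 126.12140

Point 1:
  Lat: 27 + 35.95/60 = 27.599167
  N → positive
  Longitude: 121 + 20.5771/60 = 121.342952
  W ⇒ negate
Point 2:
  φ: 54 + 42.159/60 = 54.702650
  N → positive
  Longitude: 165 + 58.897/60 = 165.981617
  W → negative
Point 3:
  φ: 46.887′ = 0.781450°; total 48.781450
  S → negative
  λ: 2 + 42.11/60 = 2.701833
  W → negative
Point 4:
  Lat: 83 + 20.4355/60 = 83.340592
  S ⇒ negate
  λ: 54.2204′ = 0.903673°; total 0.903673
  E ⇒ keep positive
Point 5:
  Lat: 1.788′ = 0.029800°; total 55.029800
  S ⇒ negate
  Lon: 105 + 42.314/60 = 105.705233
  hemisphere W, so the sign is −
Point 6:
  Latitude: 32.6148′ = 0.543580°; total 9.543580
  S → negative
  λ: 126 + 7.284/60 = 126.121400
  E → positive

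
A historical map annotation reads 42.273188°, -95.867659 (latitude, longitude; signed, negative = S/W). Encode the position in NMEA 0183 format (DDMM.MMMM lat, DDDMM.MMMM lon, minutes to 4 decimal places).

4216.3913,N / 09552.0595,W

Latitude: minutes = (42.273188 − 42) × 60 = 16.391280
Longitude is negative → W; |value| = 95.867659
λ: fractional part 0.867659 → 52.059540 minutes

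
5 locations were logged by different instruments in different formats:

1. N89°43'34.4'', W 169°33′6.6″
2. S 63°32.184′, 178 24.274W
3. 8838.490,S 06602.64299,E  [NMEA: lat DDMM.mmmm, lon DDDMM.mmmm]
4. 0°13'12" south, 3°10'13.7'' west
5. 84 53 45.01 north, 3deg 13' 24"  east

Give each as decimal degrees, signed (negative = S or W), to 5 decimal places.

1. 89.72622, -169.55183
2. -63.53640, -178.40457
3. -88.64150, 66.04405
4. -0.22000, -3.17047
5. 84.89584, 3.22333

Point 1:
  φ: 43′ + 34.4″ = 43.57333′; 89 + 43.57333/60 = 89.726222
  N ⇒ keep positive
  λ: 169 + 33/60 + 6.6/3600 = 169.551833
  W → negative
Point 2:
  Latitude: 32.184′ = 0.536400°; total 63.536400
  hemisphere S, so the sign is −
  Longitude: 24.274′ = 0.404567°; total 178.404567
  W → negative
Point 3:
  φ: degrees = first 2 digits = 88, minutes = 38.49; 88 + 38.49/60 = 88.641500
  hemisphere S, so the sign is −
  Longitude: degrees = first 3 digits = 66, minutes = 2.64299; 66 + 2.64299/60 = 66.044050
  E → positive
Point 4:
  φ: 0 + 13/60 + 12/3600 = 0.220000
  hemisphere S, so the sign is −
  λ: 3° + 10/60 + 13.7/3600 = 3 + 0.166667 + 0.003806 = 3.170472
  W ⇒ negate
Point 5:
  Lat: 53′ + 45.01″ = 53.75017′; 84 + 53.75017/60 = 84.895836
  N → positive
  λ: 13′ + 24″ = 13.40000′; 3 + 13.40000/60 = 3.223333
  E → positive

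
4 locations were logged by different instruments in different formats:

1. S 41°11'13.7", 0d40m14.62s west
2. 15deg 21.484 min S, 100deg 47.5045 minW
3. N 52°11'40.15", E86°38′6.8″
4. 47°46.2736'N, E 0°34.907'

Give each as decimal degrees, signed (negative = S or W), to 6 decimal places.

1. -41.187139, -0.670728
2. -15.358067, -100.791742
3. 52.194486, 86.635222
4. 47.771227, 0.581783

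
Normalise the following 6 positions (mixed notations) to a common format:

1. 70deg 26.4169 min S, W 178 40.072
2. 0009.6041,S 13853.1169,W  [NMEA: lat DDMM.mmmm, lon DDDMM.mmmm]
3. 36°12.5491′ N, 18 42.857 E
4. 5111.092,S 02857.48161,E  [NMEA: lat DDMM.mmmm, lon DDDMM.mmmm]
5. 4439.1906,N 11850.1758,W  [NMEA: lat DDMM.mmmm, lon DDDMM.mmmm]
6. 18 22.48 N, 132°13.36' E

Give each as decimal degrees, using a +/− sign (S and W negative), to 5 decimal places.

Point 1:
  φ: 26.4169′ = 0.440282°; total 70.440282
  S → negative
  λ: 40.072′ = 0.667867°; total 178.667867
  hemisphere W, so the sign is −
Point 2:
  Lat: degrees = first 2 digits = 0, minutes = 9.6041; 0 + 9.6041/60 = 0.160068
  S → negative
  Lon: split at 3 digits → 138° and 53.1169′; 138 + 53.1169/60 = 138.885282
  hemisphere W, so the sign is −
Point 3:
  φ: 12.5491′ = 0.209152°; total 36.209152
  N → positive
  Lon: 42.857′ = 0.714283°; total 18.714283
  E → positive
Point 4:
  Lat: split at 2 digits → 51° and 11.092′; 51 + 11.092/60 = 51.184867
  hemisphere S, so the sign is −
  Longitude: degrees = first 3 digits = 28, minutes = 57.48161; 28 + 57.48161/60 = 28.958027
  E → positive
Point 5:
  Lat: split at 2 digits → 44° and 39.1906′; 44 + 39.1906/60 = 44.653177
  N → positive
  Lon: split at 3 digits → 118° and 50.1758′; 118 + 50.1758/60 = 118.836263
  hemisphere W, so the sign is −
Point 6:
  Latitude: 22.48′ = 0.374667°; total 18.374667
  N → positive
  λ: 132 + 13.36/60 = 132.222667
  E → positive

1. -70.44028, -178.66787
2. -0.16007, -138.88528
3. 36.20915, 18.71428
4. -51.18487, 28.95803
5. 44.65318, -118.83626
6. 18.37467, 132.22267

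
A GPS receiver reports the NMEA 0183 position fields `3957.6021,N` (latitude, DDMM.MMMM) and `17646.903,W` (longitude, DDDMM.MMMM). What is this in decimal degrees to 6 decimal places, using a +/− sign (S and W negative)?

39.960035, -176.781717

Latitude: split at 2 digits → 39° and 57.6021′; 39 + 57.6021/60 = 39.9600350
N → positive
Longitude: degrees = first 3 digits = 176, minutes = 46.903; 176 + 46.903/60 = 176.7817167
W ⇒ negate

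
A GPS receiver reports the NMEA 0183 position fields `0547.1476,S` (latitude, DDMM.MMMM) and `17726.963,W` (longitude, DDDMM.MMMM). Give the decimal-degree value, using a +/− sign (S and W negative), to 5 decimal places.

Latitude: degrees = first 2 digits = 5, minutes = 47.1476; 5 + 47.1476/60 = 5.785793
hemisphere S, so the sign is −
Lon: degrees = first 3 digits = 177, minutes = 26.963; 177 + 26.963/60 = 177.449383
hemisphere W, so the sign is −

-5.78579, -177.44938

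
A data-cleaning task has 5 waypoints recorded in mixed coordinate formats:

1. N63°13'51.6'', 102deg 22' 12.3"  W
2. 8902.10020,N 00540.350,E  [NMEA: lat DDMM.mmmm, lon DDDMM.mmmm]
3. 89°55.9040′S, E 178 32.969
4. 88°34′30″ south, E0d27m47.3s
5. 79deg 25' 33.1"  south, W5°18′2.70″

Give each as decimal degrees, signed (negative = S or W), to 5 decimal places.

Point 1:
  Lat: 13′ + 51.6″ = 13.86000′; 63 + 13.86000/60 = 63.231000
  N ⇒ keep positive
  λ: 102° + 22/60 + 12.3/3600 = 102 + 0.366667 + 0.003417 = 102.370083
  W → negative
Point 2:
  φ: degrees = first 2 digits = 89, minutes = 2.1002; 89 + 2.1002/60 = 89.035003
  N ⇒ keep positive
  λ: split at 3 digits → 005° and 40.35′; 5 + 40.35/60 = 5.672500
  E → positive
Point 3:
  Lat: 55.904′ = 0.931733°; total 89.931733
  S ⇒ negate
  Longitude: 32.969′ = 0.549483°; total 178.549483
  E ⇒ keep positive
Point 4:
  φ: 88 + 34/60 + 30/3600 = 88.575000
  hemisphere S, so the sign is −
  λ: 0° + 27/60 + 47.3/3600 = 0 + 0.450000 + 0.013139 = 0.463139
  E → positive
Point 5:
  Latitude: 25′ + 33.1″ = 25.55167′; 79 + 25.55167/60 = 79.425861
  S ⇒ negate
  Longitude: 5 + 18/60 + 2.7/3600 = 5.300750
  hemisphere W, so the sign is −

1. 63.23100, -102.37008
2. 89.03500, 5.67250
3. -89.93173, 178.54948
4. -88.57500, 0.46314
5. -79.42586, -5.30075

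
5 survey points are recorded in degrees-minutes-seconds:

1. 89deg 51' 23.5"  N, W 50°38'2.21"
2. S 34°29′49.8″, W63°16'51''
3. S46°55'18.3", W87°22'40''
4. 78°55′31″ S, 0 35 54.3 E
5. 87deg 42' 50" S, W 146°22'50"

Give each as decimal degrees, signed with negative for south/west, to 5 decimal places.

Point 1:
  Lat: 89° + 51/60 + 23.5/3600 = 89 + 0.850000 + 0.006528 = 89.856528
  N → positive
  Longitude: 50° + 38/60 + 2.21/3600 = 50 + 0.633333 + 0.000614 = 50.633947
  W ⇒ negate
Point 2:
  Lat: 29′ + 49.8″ = 29.83000′; 34 + 29.83000/60 = 34.497167
  S → negative
  Longitude: 63 + 16/60 + 51/3600 = 63.280833
  W → negative
Point 3:
  Lat: 46 + 55/60 + 18.3/3600 = 46.921750
  S → negative
  Longitude: 87 + 22/60 + 40/3600 = 87.377778
  hemisphere W, so the sign is −
Point 4:
  Lat: 78° + 55/60 + 31/3600 = 78 + 0.916667 + 0.008611 = 78.925278
  hemisphere S, so the sign is −
  Lon: 0° + 35/60 + 54.3/3600 = 0 + 0.583333 + 0.015083 = 0.598417
  E ⇒ keep positive
Point 5:
  φ: 87 + 42/60 + 50/3600 = 87.713889
  S → negative
  Longitude: 146° + 22/60 + 50/3600 = 146 + 0.366667 + 0.013889 = 146.380556
  W ⇒ negate

1. 89.85653, -50.63395
2. -34.49717, -63.28083
3. -46.92175, -87.37778
4. -78.92528, 0.59842
5. -87.71389, -146.38056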